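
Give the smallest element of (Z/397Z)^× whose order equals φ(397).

5

φ(397) = 397 − 1 = 396 = 2^2 · 3^2 · 11.
Test candidates g = 2, 3, … against the prime factors q ∈ {2, 3, 11} of φ(397): g is a generator iff g^(396/q) ≢ 1 for every such q.
g = 2: 2^198 ≡ 396; 2^132 ≡ 1 — hits 1, so not a primitive root.
g = 3: 3^198 ≡ 1 — hits 1, so not a primitive root.
g = 4: 4^198 ≡ 1 — hits 1, so not a primitive root.
g = 5: 5^198 ≡ 396; 5^132 ≡ 362; 5^36 ≡ 290 — none is 1, so 5 is a primitive root.
Hence the least primitive root of 397 is 5.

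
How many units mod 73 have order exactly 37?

0

φ(73) = 73 − 1 = 72 = 2^3 · 3^2.
In a cyclic group of order 72, there are φ(d) elements of order d for each divisor d of 72, and zero for non-divisors.
Here 72 is not a multiple of 37, so there are no elements of order 37.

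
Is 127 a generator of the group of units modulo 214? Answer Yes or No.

Yes

φ(214) = φ(2)·φ(107) = 1·106 = 106 = 2 · 53.
An element g generates (Z/214Z)^× iff g^(106/q) ≢ 1 (mod 214) for each prime q ∈ {2, 53}.
127^53 ≡ 213 (mod 214)  [q = 2: ≢ 1 ✓]
127^2 ≡ 79 (mod 214)  [q = 53: ≢ 1 ✓]
Every test exponent gives a nontrivial residue, hence 127 generates the full group.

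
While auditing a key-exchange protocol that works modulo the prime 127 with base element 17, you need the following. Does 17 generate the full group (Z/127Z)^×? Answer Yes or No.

φ(127) = 127 − 1 = 126 = 2 · 3^2 · 7.
17 is a primitive root mod 127 iff 17^(φ(127)/q) ≢ 1 for every prime q | φ(127), i.e. q ∈ {2, 3, 7}.
17^63 ≡ 1 (mod 127)  [q = 2: ≡ 1 ✗]
17^42 ≡ 19 (mod 127)  [q = 3: ≢ 1 ✓]
17^18 ≡ 64 (mod 127)  [q = 7: ≢ 1 ✓]
The check at q = 2 fails, so 17 generates a proper subgroup.

No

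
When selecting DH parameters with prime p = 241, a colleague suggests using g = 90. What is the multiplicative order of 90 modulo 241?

60

By Lagrange's theorem, ord_241(90) divides φ(241) = 241 − 1 = 240 = 2^4 · 3 · 5.
Divisors of 240: 1, 2, 3, 4, 5, 6, 8, 10, 12, 15, 16, 20, 24, 30, 40, 48, 60, 80, 120, 240.
Check 90^d mod 241 for each divisor in increasing order:
90^1 ≡ 90 (mod 241)
90^2 ≡ 147 (mod 241)
90^3 ≡ 216 (mod 241)
90^4 ≡ 160 (mod 241)
90^5 ≡ 181 (mod 241)
90^6 ≡ 143 (mod 241)
90^8 ≡ 54 (mod 241)
90^10 ≡ 226 (mod 241)
90^12 ≡ 205 (mod 241)
90^15 ≡ 177 (mod 241)
90^16 ≡ 24 (mod 241)
90^20 ≡ 225 (mod 241)
90^24 ≡ 91 (mod 241)
90^30 ≡ 240 (mod 241)
90^40 ≡ 15 (mod 241)
90^48 ≡ 87 (mod 241)
90^60 ≡ 1 (mod 241) ✓
Hence ord(90) = 60.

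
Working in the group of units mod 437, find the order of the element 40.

198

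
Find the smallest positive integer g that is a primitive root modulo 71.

φ(71) = 71 − 1 = 70 = 2 · 5 · 7.
Test candidates g = 2, 3, … against the prime factors q ∈ {2, 5, 7} of φ(71): g is a generator iff g^(70/q) ≢ 1 for every such q.
g = 2: 2^35 ≡ 1 — hits 1, so not a primitive root.
g = 3: 3^35 ≡ 1 — hits 1, so not a primitive root.
g = 4: 4^35 ≡ 1 — hits 1, so not a primitive root.
g = 5: 5^35 ≡ 1 — hits 1, so not a primitive root.
g = 6: 6^35 ≡ 1 — hits 1, so not a primitive root.
g = 7: 7^35 ≡ 70; 7^14 ≡ 54; 7^10 ≡ 45 — none is 1, so 7 is a primitive root.
Hence the least primitive root of 71 is 7.

7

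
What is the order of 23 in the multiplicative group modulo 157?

52

Since 23 ∈ (Z/157Z)^×, its order divides φ(157) = 157 − 1 = 156 = 2^2 · 3 · 13.
Divisors of 156: 1, 2, 3, 4, 6, 12, 13, 26, 39, 52, 78, 156.
Evaluate successive powers at the divisors of 156:
23^1 ≡ 23
23^2 ≡ 58
23^3 ≡ 78
23^4 ≡ 67
23^6 ≡ 118
23^12 ≡ 108
23^13 ≡ 129
23^26 ≡ 156
23^39 ≡ 28
23^52 ≡ 1
Hence ord(23) = 52.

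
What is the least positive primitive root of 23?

5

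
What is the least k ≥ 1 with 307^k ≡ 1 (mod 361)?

The order of 307 must divide φ(361) = φ(19^2) = 19·(19−1) = 342 = 2 · 3^2 · 19.
Divisors of 342: 1, 2, 3, 6, 9, 18, 19, 38, 57, 114, 171, 342.
Evaluate successive powers at the divisors of 342:
307^1 ≡ 307
307^2 ≡ 28
307^3 ≡ 293
307^6 ≡ 292
307^9 ≡ 360
307^18 ≡ 1
The smallest such exponent is 18, so the order of 307 is 18.

18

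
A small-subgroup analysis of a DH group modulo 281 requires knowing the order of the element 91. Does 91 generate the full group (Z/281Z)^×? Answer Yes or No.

φ(281) = 281 − 1 = 280 = 2^3 · 5 · 7.
An element g generates (Z/281Z)^× iff g^(280/q) ≢ 1 (mod 281) for each prime q ∈ {2, 5, 7}.
91^140 ≡ 280 (mod 281)  [q = 2: ≢ 1 ✓]
91^56 ≡ 86 (mod 281)  [q = 5: ≢ 1 ✓]
91^40 ≡ 181 (mod 281)  [q = 7: ≢ 1 ✓]
All checks pass, so 91 has order 280 and is a primitive root modulo 281.

Yes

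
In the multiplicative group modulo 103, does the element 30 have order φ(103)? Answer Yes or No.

φ(103) = 103 − 1 = 102 = 2 · 3 · 17.
An element g generates (Z/103Z)^× iff g^(102/q) ≢ 1 (mod 103) for each prime q ∈ {2, 3, 17}.
30^51 ≡ 1 (mod 103)  [q = 2: ≡ 1 ✗]
30^34 ≡ 1 (mod 103)  [q = 3: ≡ 1 ✗]
30^6 ≡ 93 (mod 103)  [q = 17: ≢ 1 ✓]
30^51 ≡ 1 shows ord(30) | 51, strictly less than φ(103); not a primitive root.

No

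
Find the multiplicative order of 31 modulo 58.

28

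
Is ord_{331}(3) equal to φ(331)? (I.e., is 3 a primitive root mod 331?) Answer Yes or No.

Yes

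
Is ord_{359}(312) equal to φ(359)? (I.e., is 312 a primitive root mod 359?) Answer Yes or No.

Yes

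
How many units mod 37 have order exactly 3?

2

φ(37) = 37 − 1 = 36 = 2^2 · 3^2.
Since (Z/37Z)^× is cyclic of order 36, the number of elements of order d is φ(d) when d | 36 and 0 otherwise.
3 | 36, and φ(3) = 3 − 1 = 2.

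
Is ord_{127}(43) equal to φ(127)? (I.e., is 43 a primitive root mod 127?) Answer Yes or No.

Yes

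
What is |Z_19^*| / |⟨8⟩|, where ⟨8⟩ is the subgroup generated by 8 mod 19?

ord(8) | φ(19) = 19 − 1 = 18 = 2 · 3^2.
Divisors of 18: 1, 2, 3, 6, 9, 18.
Evaluate successive powers at the divisors of 18:
8^1 ≡ 8
8^2 ≡ 7
8^3 ≡ 18
8^6 ≡ 1
The order of 8 is 6, so the subgroup it generates has 6 elements.
[(Z/19Z)^× : ⟨8⟩] = 18/6 = 3.

3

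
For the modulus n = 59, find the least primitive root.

2

φ(59) = 59 − 1 = 58 = 2 · 29.
Test candidates g = 2, 3, … against the prime factors q ∈ {2, 29} of φ(59): g is a generator iff g^(58/q) ≢ 1 for every such q.
g = 2: 2^29 ≡ 58; 2^2 ≡ 4 — none is 1, so 2 is a primitive root.
Hence the least primitive root of 59 is 2.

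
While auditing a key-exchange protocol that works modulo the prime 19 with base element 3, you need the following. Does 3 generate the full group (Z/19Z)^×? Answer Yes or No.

φ(19) = 19 − 1 = 18 = 2 · 3^2.
3 is a primitive root mod 19 iff 3^(φ(19)/q) ≢ 1 for every prime q | φ(19), i.e. q ∈ {2, 3}.
3^9 ≡ 18 (mod 19)  [q = 2: ≢ 1 ✓]
3^6 ≡ 7 (mod 19)  [q = 3: ≢ 1 ✓]
Every test exponent gives a nontrivial residue, hence 3 generates the full group.

Yes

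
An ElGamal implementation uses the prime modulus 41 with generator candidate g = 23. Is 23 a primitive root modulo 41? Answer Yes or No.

No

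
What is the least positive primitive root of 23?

5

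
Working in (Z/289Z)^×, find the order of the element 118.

34

ord(118) | φ(289) = φ(17^2) = 17·(17−1) = 272 = 2^4 · 17.
Divisors of 272: 1, 2, 4, 8, 16, 17, 34, 68, 136, 272.
Evaluate successive powers at the divisors of 272:
118^1 ≡ 118 (mod 289)
118^2 ≡ 52 (mod 289)
118^4 ≡ 103 (mod 289)
118^8 ≡ 205 (mod 289)
118^16 ≡ 120 (mod 289)
118^17 ≡ 288 (mod 289)
118^34 ≡ 1 (mod 289) ✓
Hence ord(118) = 34.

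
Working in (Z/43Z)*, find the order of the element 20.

Since 20 ∈ (Z/43Z)^×, its order divides φ(43) = 43 − 1 = 42 = 2 · 3 · 7.
Divisors of 42: 1, 2, 3, 6, 7, 14, 21, 42.
Compute 20^d (mod 43) for the divisors d until we hit 1:
20^1 ≡ 20 (mod 43)
20^2 ≡ 13 (mod 43)
20^3 ≡ 2 (mod 43)
20^6 ≡ 4 (mod 43)
20^7 ≡ 37 (mod 43)
20^14 ≡ 36 (mod 43)
20^21 ≡ 42 (mod 43)
20^42 ≡ 1 (mod 43) ✓
Therefore the multiplicative order of 20 modulo 43 is 42.

42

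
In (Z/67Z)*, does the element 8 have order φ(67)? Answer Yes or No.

No

φ(67) = 67 − 1 = 66 = 2 · 3 · 11.
8 is a primitive root mod 67 iff 8^(φ(67)/q) ≢ 1 for every prime q | φ(67), i.e. q ∈ {2, 3, 11}.
8^33 ≡ 66 (mod 67)  [q = 2: ≢ 1 ✓]
8^22 ≡ 1 (mod 67)  [q = 3: ≡ 1 ✗]
8^6 ≡ 40 (mod 67)  [q = 11: ≢ 1 ✓]
Since 8^22 ≡ 1, the order of 8 divides 22 < 66, so 8 is not a primitive root.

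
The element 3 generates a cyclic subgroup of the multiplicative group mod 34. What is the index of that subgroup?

1

Since 3 ∈ (Z/34Z)^×, its order divides φ(34) = φ(2)·φ(17) = 1·16 = 16 = 2^4.
Divisors of 16: 1, 2, 4, 8, 16.
Check 3^d mod 34 for each divisor in increasing order:
3^1 ≡ 3 (mod 34)
3^2 ≡ 9 (mod 34)
3^4 ≡ 13 (mod 34)
3^8 ≡ 33 (mod 34)
3^16 ≡ 1 (mod 34) ✓
Thus |⟨3⟩| = ord(3) = 16.
[(Z/34Z)^× : ⟨3⟩] = 16/16 = 1.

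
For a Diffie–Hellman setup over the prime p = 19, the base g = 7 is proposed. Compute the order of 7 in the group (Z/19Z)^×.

ord(7) | φ(19) = 19 − 1 = 18 = 2 · 3^2.
Divisors of 18: 1, 2, 3, 6, 9, 18.
Check 7^d mod 19 for each divisor in increasing order:
7^1 ≡ 7 (mod 19)
7^2 ≡ 11 (mod 19)
7^3 ≡ 1 (mod 19) ✓
Hence ord(7) = 3.

3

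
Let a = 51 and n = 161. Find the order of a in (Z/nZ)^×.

66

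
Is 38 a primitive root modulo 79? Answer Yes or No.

φ(79) = 79 − 1 = 78 = 2 · 3 · 13.
38 is a primitive root mod 79 iff 38^(φ(79)/q) ≢ 1 for every prime q | φ(79), i.e. q ∈ {2, 3, 13}.
38^39 ≡ 1 (mod 79)  [q = 2: ≡ 1 ✗]
38^26 ≡ 1 (mod 79)  [q = 3: ≡ 1 ✗]
38^6 ≡ 62 (mod 79)  [q = 13: ≢ 1 ✓]
Since 38^39 ≡ 1, the order of 38 divides 39 < 78, so 38 is not a primitive root.

No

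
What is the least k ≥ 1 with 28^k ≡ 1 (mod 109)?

54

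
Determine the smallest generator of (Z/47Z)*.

5

φ(47) = 47 − 1 = 46 = 2 · 23.
g is a primitive root iff g^(46/q) ≢ 1 (mod 47) for each prime q ∈ {2, 23}.
g = 2: 2^23 ≡ 1 — hits 1, so not a primitive root.
g = 3: 3^23 ≡ 1 — hits 1, so not a primitive root.
g = 4: 4^23 ≡ 1 — hits 1, so not a primitive root.
g = 5: 5^23 ≡ 46; 5^2 ≡ 25 — none is 1, so 5 is a primitive root.
Hence the least primitive root of 47 is 5.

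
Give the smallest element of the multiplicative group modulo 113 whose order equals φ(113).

3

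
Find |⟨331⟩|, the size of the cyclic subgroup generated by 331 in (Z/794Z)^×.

Since 331 ∈ (Z/794Z)^×, its order divides φ(794) = φ(2)·φ(397) = 1·396 = 396 = 2^2 · 3^2 · 11.
Divisors of 396: 1, 2, 3, 4, 6, 9, 11, 12, 18, 22, 33, 36, 44, 66, 99, 132, 198, 396.
Compute 331^d (mod 794) for the divisors d until we hit 1:
331^1 ≡ 331
331^2 ≡ 783
331^3 ≡ 329
331^4 ≡ 121
331^6 ≡ 257
331^9 ≡ 389
331^11 ≡ 485
331^12 ≡ 147
331^18 ≡ 461
331^22 ≡ 201
331^33 ≡ 617
331^36 ≡ 523
331^44 ≡ 701
331^66 ≡ 363
331^99 ≡ 63
331^132 ≡ 759
331^198 ≡ 793
331^396 ≡ 1
Therefore the multiplicative order of 331 modulo 794 is 396.

396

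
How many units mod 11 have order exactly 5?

4

φ(11) = 11 − 1 = 10 = 2 · 5.
In a cyclic group of order 10, there are φ(d) elements of order d for each divisor d of 10, and zero for non-divisors.
5 | 10, and φ(5) = 5 − 1 = 4.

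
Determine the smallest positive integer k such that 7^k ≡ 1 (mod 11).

10

ord(7) | φ(11) = 11 − 1 = 10 = 2 · 5.
Divisors of 10: 1, 2, 5, 10.
Compute 7^d (mod 11) for the divisors d until we hit 1:
7^1 ≡ 7
7^2 ≡ 5
7^5 ≡ 10
7^10 ≡ 1
Hence ord(7) = 10.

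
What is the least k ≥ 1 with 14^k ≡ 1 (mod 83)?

By Lagrange's theorem, ord_83(14) divides φ(83) = 83 − 1 = 82 = 2 · 41.
Divisors of 82: 1, 2, 41, 82.
Compute 14^d (mod 83) for the divisors d until we hit 1:
14^1 ≡ 14 (mod 83)
14^2 ≡ 30 (mod 83)
14^41 ≡ 82 (mod 83)
14^82 ≡ 1 (mod 83) ✓
So ord_83(14) = 82.

82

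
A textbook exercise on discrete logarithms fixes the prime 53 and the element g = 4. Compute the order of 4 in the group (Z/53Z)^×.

26

The order of 4 must divide φ(53) = 53 − 1 = 52 = 2^2 · 13.
Divisors of 52: 1, 2, 4, 13, 26, 52.
Test each divisor d:
4^1 ≡ 4
4^2 ≡ 16
4^4 ≡ 44
4^13 ≡ 52
4^26 ≡ 1
Hence ord(4) = 26.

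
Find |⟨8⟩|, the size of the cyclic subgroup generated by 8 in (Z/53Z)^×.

52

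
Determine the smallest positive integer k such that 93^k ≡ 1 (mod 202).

Since 93 ∈ (Z/202Z)^×, its order divides φ(202) = φ(2)·φ(101) = 1·100 = 100 = 2^2 · 5^2.
Divisors of 100: 1, 2, 4, 5, 10, 20, 25, 50, 100.
Evaluate successive powers at the divisors of 100:
93^1 ≡ 93 (mod 202)
93^2 ≡ 165 (mod 202)
93^4 ≡ 157 (mod 202)
93^5 ≡ 57 (mod 202)
93^10 ≡ 17 (mod 202)
93^20 ≡ 87 (mod 202)
93^25 ≡ 111 (mod 202)
93^50 ≡ 201 (mod 202)
93^100 ≡ 1 (mod 202) ✓
Therefore the multiplicative order of 93 modulo 202 is 100.

100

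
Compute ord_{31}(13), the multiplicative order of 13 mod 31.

The order of 13 must divide φ(31) = 31 − 1 = 30 = 2 · 3 · 5.
Divisors of 30: 1, 2, 3, 5, 6, 10, 15, 30.
Test each divisor d:
13^1 ≡ 13 (mod 31)
13^2 ≡ 14 (mod 31)
13^3 ≡ 27 (mod 31)
13^5 ≡ 6 (mod 31)
13^6 ≡ 16 (mod 31)
13^10 ≡ 5 (mod 31)
13^15 ≡ 30 (mod 31)
13^30 ≡ 1 (mod 31) ✓
Therefore the multiplicative order of 13 modulo 31 is 30.

30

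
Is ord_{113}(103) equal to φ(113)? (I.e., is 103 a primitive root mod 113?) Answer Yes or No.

Yes

φ(113) = 113 − 1 = 112 = 2^4 · 7.
103 is a primitive root mod 113 iff 103^(φ(113)/q) ≢ 1 for every prime q | φ(113), i.e. q ∈ {2, 7}.
103^56 ≡ 112 (mod 113)  [q = 2: ≢ 1 ✓]
103^16 ≡ 106 (mod 113)  [q = 7: ≢ 1 ✓]
All checks pass, so 103 has order 112 and is a primitive root modulo 113.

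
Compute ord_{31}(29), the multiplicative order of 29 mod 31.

10

By Lagrange's theorem, ord_31(29) divides φ(31) = 31 − 1 = 30 = 2 · 3 · 5.
Divisors of 30: 1, 2, 3, 5, 6, 10, 15, 30.
Test each divisor d:
29^1 ≡ 29 (mod 31)
29^2 ≡ 4 (mod 31)
29^3 ≡ 23 (mod 31)
29^5 ≡ 30 (mod 31)
29^6 ≡ 2 (mod 31)
29^10 ≡ 1 (mod 31) ✓
So ord_31(29) = 10.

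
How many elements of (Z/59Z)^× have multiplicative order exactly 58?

28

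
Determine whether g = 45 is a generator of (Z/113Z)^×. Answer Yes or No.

Yes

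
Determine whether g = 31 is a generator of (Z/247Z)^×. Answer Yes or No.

247 = 13 · 19 is a product of two distinct odd primes, so (Z/247Z)^× ≅ (Z/13Z)^× × (Z/19Z)^× is not cyclic.
No primitive root modulo 247 exists; in particular 31 is not one.

No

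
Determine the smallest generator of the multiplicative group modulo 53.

2

φ(53) = 53 − 1 = 52 = 2^2 · 13.
g is a primitive root iff g^(52/q) ≢ 1 (mod 53) for each prime q ∈ {2, 13}.
g = 2: 2^26 ≡ 52; 2^4 ≡ 16 — none is 1, so 2 is a primitive root.
The smallest primitive root modulo 53 is 2.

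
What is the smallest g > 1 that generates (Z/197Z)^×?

φ(197) = 197 − 1 = 196 = 2^2 · 7^2.
g is a primitive root iff g^(196/q) ≢ 1 (mod 197) for each prime q ∈ {2, 7}.
g = 2: 2^98 ≡ 196; 2^28 ≡ 104 — none is 1, so 2 is a primitive root.
The smallest primitive root modulo 197 is 2.

2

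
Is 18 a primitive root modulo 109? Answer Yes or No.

Yes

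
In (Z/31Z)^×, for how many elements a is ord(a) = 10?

φ(31) = 31 − 1 = 30 = 2 · 3 · 5.
Since (Z/31Z)^× is cyclic of order 30, the number of elements of order d is φ(d) when d | 30 and 0 otherwise.
10 = 2 · 5 divides 30, and φ(10) = 4.

4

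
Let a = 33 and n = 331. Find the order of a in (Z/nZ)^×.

ord(33) | φ(331) = 331 − 1 = 330 = 2 · 3 · 5 · 11.
Divisors of 330: 1, 2, 3, 5, 6, 10, 11, 15, 22, 30, 33, 55, 66, 110, 165, 330.
Compute 33^d (mod 331) for the divisors d until we hit 1:
33^1 ≡ 33
33^2 ≡ 96
33^3 ≡ 189
33^5 ≡ 270
33^6 ≡ 304
33^10 ≡ 80
33^11 ≡ 323
33^15 ≡ 85
33^22 ≡ 64
33^30 ≡ 274
33^33 ≡ 150
33^55 ≡ 1
Therefore the multiplicative order of 33 modulo 331 is 55.

55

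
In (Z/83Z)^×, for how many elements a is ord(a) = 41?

40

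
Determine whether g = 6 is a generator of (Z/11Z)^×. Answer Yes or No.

Yes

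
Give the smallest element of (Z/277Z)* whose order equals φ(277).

5

φ(277) = 277 − 1 = 276 = 2^2 · 3 · 23.
g is a primitive root iff g^(276/q) ≢ 1 (mod 277) for each prime q ∈ {2, 3, 23}.
g = 2: 2^138 ≡ 276; 2^92 ≡ 1 — hits 1, so not a primitive root.
g = 3: 3^138 ≡ 1 — hits 1, so not a primitive root.
g = 4: 4^138 ≡ 1 — hits 1, so not a primitive root.
g = 5: 5^138 ≡ 276; 5^92 ≡ 116; 5^12 ≡ 27 — none is 1, so 5 is a primitive root.
So 5 is the smallest generator of (Z/277Z)^×.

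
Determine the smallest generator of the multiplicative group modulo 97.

φ(97) = 97 − 1 = 96 = 2^5 · 3.
g is a primitive root iff g^(96/q) ≢ 1 (mod 97) for each prime q ∈ {2, 3}.
g = 2: 2^48 ≡ 1 — hits 1, so not a primitive root.
g = 3: 3^48 ≡ 1 — hits 1, so not a primitive root.
g = 4: 4^48 ≡ 1 — hits 1, so not a primitive root.
g = 5: 5^48 ≡ 96; 5^32 ≡ 35 — none is 1, so 5 is a primitive root.
So 5 is the smallest generator of (Z/97Z)^×.

5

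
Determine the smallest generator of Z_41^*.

6

φ(41) = 41 − 1 = 40 = 2^3 · 5.
Test candidates g = 2, 3, … against the prime factors q ∈ {2, 5} of φ(41): g is a generator iff g^(40/q) ≢ 1 for every such q.
g = 2: 2^20 ≡ 1 — hits 1, so not a primitive root.
g = 3: 3^20 ≡ 40; 3^8 ≡ 1 — hits 1, so not a primitive root.
g = 4: 4^20 ≡ 1 — hits 1, so not a primitive root.
g = 5: 5^20 ≡ 1 — hits 1, so not a primitive root.
g = 6: 6^20 ≡ 40; 6^8 ≡ 10 — none is 1, so 6 is a primitive root.
Hence the least primitive root of 41 is 6.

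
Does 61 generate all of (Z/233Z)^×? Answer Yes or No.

φ(233) = 233 − 1 = 232 = 2^3 · 29.
An element g generates (Z/233Z)^× iff g^(232/q) ≢ 1 (mod 233) for each prime q ∈ {2, 29}.
61^116 ≡ 232 (mod 233)  [q = 2: ≢ 1 ✓]
61^8 ≡ 71 (mod 233)  [q = 29: ≢ 1 ✓]
Every test exponent gives a nontrivial residue, hence 61 generates the full group.

Yes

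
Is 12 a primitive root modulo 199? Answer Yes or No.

No

φ(199) = 199 − 1 = 198 = 2 · 3^2 · 11.
Test 12^(198/q) mod 199 for each prime factor q of 198:
12^99 ≡ 198 (mod 199)  [q = 2: ≢ 1 ✓]
12^66 ≡ 1 (mod 199)  [q = 3: ≡ 1 ✗]
12^18 ≡ 62 (mod 199)  [q = 11: ≢ 1 ✓]
Since 12^66 ≡ 1, the order of 12 divides 66 < 198, so 12 is not a primitive root.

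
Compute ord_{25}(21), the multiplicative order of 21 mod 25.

5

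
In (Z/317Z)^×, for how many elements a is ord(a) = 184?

φ(317) = 317 − 1 = 316 = 2^2 · 79.
Since (Z/317Z)^× is cyclic of order 316, the number of elements of order d is φ(d) when d | 316 and 0 otherwise.
Here 316 is not a multiple of 184, so there are no elements of order 184.

0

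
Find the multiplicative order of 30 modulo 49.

ord(30) | φ(49) = φ(7^2) = 7·(7−1) = 42 = 2 · 3 · 7.
Divisors of 42: 1, 2, 3, 6, 7, 14, 21, 42.
Compute 30^d (mod 49) for the divisors d until we hit 1:
30^1 ≡ 30
30^2 ≡ 18
30^3 ≡ 1
Hence ord(30) = 3.

3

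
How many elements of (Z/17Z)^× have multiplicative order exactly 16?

φ(17) = 17 − 1 = 16 = 2^4.
In a cyclic group of order 16, there are φ(d) elements of order d for each divisor d of 16, and zero for non-divisors.
16 = 2^4 divides 16, and φ(16) = 8.

8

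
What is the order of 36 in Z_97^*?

6

By Lagrange's theorem, ord_97(36) divides φ(97) = 97 − 1 = 96 = 2^5 · 3.
Divisors of 96: 1, 2, 3, 4, 6, 8, 12, 16, 24, 32, 48, 96.
Compute 36^d (mod 97) for the divisors d until we hit 1:
36^1 ≡ 36
36^2 ≡ 35
36^3 ≡ 96
36^4 ≡ 61
36^6 ≡ 1
The smallest such exponent is 6, so the order of 36 is 6.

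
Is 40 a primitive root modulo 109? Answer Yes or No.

Yes

φ(109) = 109 − 1 = 108 = 2^2 · 3^3.
Test 40^(108/q) mod 109 for each prime factor q of 108:
40^54 ≡ 108 (mod 109)  [q = 2: ≢ 1 ✓]
40^36 ≡ 63 (mod 109)  [q = 3: ≢ 1 ✓]
Every test exponent gives a nontrivial residue, hence 40 generates the full group.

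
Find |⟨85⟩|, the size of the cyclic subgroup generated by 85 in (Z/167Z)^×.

83

Since 85 ∈ (Z/167Z)^×, its order divides φ(167) = 167 − 1 = 166 = 2 · 83.
Divisors of 166: 1, 2, 83, 166.
Check 85^d mod 167 for each divisor in increasing order:
85^1 ≡ 85
85^2 ≡ 44
85^83 ≡ 1
Therefore the multiplicative order of 85 modulo 167 is 83.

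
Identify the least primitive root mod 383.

5

φ(383) = 383 − 1 = 382 = 2 · 191.
g is a primitive root iff g^(382/q) ≢ 1 (mod 383) for each prime q ∈ {2, 191}.
g = 2: 2^191 ≡ 1 — hits 1, so not a primitive root.
g = 3: 3^191 ≡ 1 — hits 1, so not a primitive root.
g = 4: 4^191 ≡ 1 — hits 1, so not a primitive root.
g = 5: 5^191 ≡ 382; 5^2 ≡ 25 — none is 1, so 5 is a primitive root.
So 5 is the smallest generator of (Z/383Z)^×.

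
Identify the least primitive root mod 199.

3

φ(199) = 199 − 1 = 198 = 2 · 3^2 · 11.
Test candidates g = 2, 3, … against the prime factors q ∈ {2, 3, 11} of φ(199): g is a generator iff g^(198/q) ≢ 1 for every such q.
g = 2: 2^99 ≡ 1 — hits 1, so not a primitive root.
g = 3: 3^99 ≡ 198; 3^66 ≡ 106; 3^18 ≡ 125 — none is 1, so 3 is a primitive root.
The smallest primitive root modulo 199 is 3.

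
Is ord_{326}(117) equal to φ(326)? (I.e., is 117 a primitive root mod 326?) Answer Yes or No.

Yes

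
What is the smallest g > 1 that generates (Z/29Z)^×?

2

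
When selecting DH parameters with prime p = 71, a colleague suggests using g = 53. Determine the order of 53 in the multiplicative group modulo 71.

By Lagrange's theorem, ord_71(53) divides φ(71) = 71 − 1 = 70 = 2 · 5 · 7.
Divisors of 70: 1, 2, 5, 7, 10, 14, 35, 70.
Test each divisor d:
53^1 ≡ 53
53^2 ≡ 40
53^5 ≡ 26
53^7 ≡ 46
53^10 ≡ 37
53^14 ≡ 57
53^35 ≡ 70
53^70 ≡ 1
The smallest such exponent is 70, so the order of 53 is 70.

70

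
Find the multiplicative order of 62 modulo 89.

The order of 62 must divide φ(89) = 89 − 1 = 88 = 2^3 · 11.
Divisors of 88: 1, 2, 4, 8, 11, 22, 44, 88.
Test each divisor d:
62^1 ≡ 62 (mod 89)
62^2 ≡ 17 (mod 89)
62^4 ≡ 22 (mod 89)
62^8 ≡ 39 (mod 89)
62^11 ≡ 77 (mod 89)
62^22 ≡ 55 (mod 89)
62^44 ≡ 88 (mod 89)
62^88 ≡ 1 (mod 89) ✓
So ord_89(62) = 88.

88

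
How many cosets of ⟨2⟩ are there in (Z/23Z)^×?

The order of 2 must divide φ(23) = 23 − 1 = 22 = 2 · 11.
Divisors of 22: 1, 2, 11, 22.
Compute 2^d (mod 23) for the divisors d until we hit 1:
2^1 ≡ 2 (mod 23)
2^2 ≡ 4 (mod 23)
2^11 ≡ 1 (mod 23) ✓
The order of 2 is 11, so the subgroup it generates has 11 elements.
The index is φ(23) / ord(2) = 22 / 11 = 2.

2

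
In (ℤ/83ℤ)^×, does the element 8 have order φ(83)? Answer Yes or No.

Yes

φ(83) = 83 − 1 = 82 = 2 · 41.
Test 8^(82/q) mod 83 for each prime factor q of 82:
8^41 ≡ 82 (mod 83)  [q = 2: ≢ 1 ✓]
8^2 ≡ 64 (mod 83)  [q = 41: ≢ 1 ✓]
Every test exponent gives a nontrivial residue, hence 8 generates the full group.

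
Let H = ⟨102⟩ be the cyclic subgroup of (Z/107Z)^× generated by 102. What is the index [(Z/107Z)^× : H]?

2

By Lagrange's theorem, ord_107(102) divides φ(107) = 107 − 1 = 106 = 2 · 53.
Divisors of 106: 1, 2, 53, 106.
Compute 102^d (mod 107) for the divisors d until we hit 1:
102^1 ≡ 102 (mod 107)
102^2 ≡ 25 (mod 107)
102^53 ≡ 1 (mod 107) ✓
Thus |⟨102⟩| = ord(102) = 53.
Index = |(Z/107Z)^×| / |⟨102⟩| = 106 / 53 = 2.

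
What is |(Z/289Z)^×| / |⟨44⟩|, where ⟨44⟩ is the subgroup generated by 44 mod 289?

1

By Lagrange's theorem, ord_289(44) divides φ(289) = φ(17^2) = 17·(17−1) = 272 = 2^4 · 17.
Divisors of 272: 1, 2, 4, 8, 16, 17, 34, 68, 136, 272.
Test each divisor d:
44^1 ≡ 44
44^2 ≡ 202
44^4 ≡ 55
44^8 ≡ 135
44^16 ≡ 18
44^17 ≡ 214
44^34 ≡ 134
44^68 ≡ 38
44^136 ≡ 288
44^272 ≡ 1
The order of 44 is 272, so the subgroup it generates has 272 elements.
[(Z/289Z)^× : ⟨44⟩] = 272/272 = 1.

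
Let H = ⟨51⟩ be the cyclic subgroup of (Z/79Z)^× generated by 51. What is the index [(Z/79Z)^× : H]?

ord(51) | φ(79) = 79 − 1 = 78 = 2 · 3 · 13.
Divisors of 78: 1, 2, 3, 6, 13, 26, 39, 78.
Check 51^d mod 79 for each divisor in increasing order:
51^1 ≡ 51 (mod 79)
51^2 ≡ 73 (mod 79)
51^3 ≡ 10 (mod 79)
51^6 ≡ 21 (mod 79)
51^13 ≡ 55 (mod 79)
51^26 ≡ 23 (mod 79)
51^39 ≡ 1 (mod 79) ✓
The order of 51 is 39, so the subgroup it generates has 39 elements.
[(Z/79Z)^× : ⟨51⟩] = 78/39 = 2.

2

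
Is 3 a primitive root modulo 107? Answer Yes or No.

φ(107) = 107 − 1 = 106 = 2 · 53.
An element g generates (Z/107Z)^× iff g^(106/q) ≢ 1 (mod 107) for each prime q ∈ {2, 53}.
3^53 ≡ 1 (mod 107)  [q = 2: ≡ 1 ✗]
3^2 ≡ 9 (mod 107)  [q = 53: ≢ 1 ✓]
The check at q = 2 fails, so 3 generates a proper subgroup.

No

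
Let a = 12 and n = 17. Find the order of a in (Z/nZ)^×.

16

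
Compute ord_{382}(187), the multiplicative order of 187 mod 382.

190

ord(187) | φ(382) = φ(2)·φ(191) = 1·190 = 190 = 2 · 5 · 19.
Divisors of 190: 1, 2, 5, 10, 19, 38, 95, 190.
Evaluate successive powers at the divisors of 190:
187^1 ≡ 187
187^2 ≡ 207
187^5 ≡ 313
187^10 ≡ 177
187^19 ≡ 333
187^38 ≡ 109
187^95 ≡ 381
187^190 ≡ 1
The smallest such exponent is 190, so the order of 187 is 190.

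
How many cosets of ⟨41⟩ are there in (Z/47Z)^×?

By Lagrange's theorem, ord_47(41) divides φ(47) = 47 − 1 = 46 = 2 · 23.
Divisors of 46: 1, 2, 23, 46.
Evaluate successive powers at the divisors of 46:
41^1 ≡ 41 (mod 47)
41^2 ≡ 36 (mod 47)
41^23 ≡ 46 (mod 47)
41^46 ≡ 1 (mod 47) ✓
Thus |⟨41⟩| = ord(41) = 46.
[(Z/47Z)^× : ⟨41⟩] = 46/46 = 1.

1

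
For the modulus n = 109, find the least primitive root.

6

φ(109) = 109 − 1 = 108 = 2^2 · 3^3.
g is a primitive root iff g^(108/q) ≢ 1 (mod 109) for each prime q ∈ {2, 3}.
g = 2: 2^54 ≡ 108; 2^36 ≡ 1 — hits 1, so not a primitive root.
g = 3: 3^54 ≡ 1 — hits 1, so not a primitive root.
g = 4: 4^54 ≡ 1 — hits 1, so not a primitive root.
g = 5: 5^54 ≡ 1 — hits 1, so not a primitive root.
g = 6: 6^54 ≡ 108; 6^36 ≡ 63 — none is 1, so 6 is a primitive root.
The smallest primitive root modulo 109 is 6.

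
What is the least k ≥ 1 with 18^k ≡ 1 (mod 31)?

ord(18) | φ(31) = 31 − 1 = 30 = 2 · 3 · 5.
Divisors of 30: 1, 2, 3, 5, 6, 10, 15, 30.
Check 18^d mod 31 for each divisor in increasing order:
18^1 ≡ 18 (mod 31)
18^2 ≡ 14 (mod 31)
18^3 ≡ 4 (mod 31)
18^5 ≡ 25 (mod 31)
18^6 ≡ 16 (mod 31)
18^10 ≡ 5 (mod 31)
18^15 ≡ 1 (mod 31) ✓
So ord_31(18) = 15.

15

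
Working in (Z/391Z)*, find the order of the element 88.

176

The order of 88 must divide φ(391) = φ(17·23) = (17−1)·(23−1) = 16·22 = 352 = 2^5 · 11.
Divisors of 352: 1, 2, 4, 8, 11, 16, 22, 32, 44, 88, 176, 352.
Test each divisor d:
88^1 ≡ 88
88^2 ≡ 315
88^4 ≡ 302
88^8 ≡ 101
88^11 ≡ 160
88^16 ≡ 35
88^22 ≡ 185
88^32 ≡ 52
88^44 ≡ 208
88^88 ≡ 254
88^176 ≡ 1
Hence ord(88) = 176.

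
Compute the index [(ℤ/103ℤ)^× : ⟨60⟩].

2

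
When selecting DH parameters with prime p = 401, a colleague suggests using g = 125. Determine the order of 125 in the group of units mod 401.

By Lagrange's theorem, ord_401(125) divides φ(401) = 401 − 1 = 400 = 2^4 · 5^2.
Divisors of 400: 1, 2, 4, 5, 8, 10, 16, 20, 25, 40, 50, 80, 100, 200, 400.
Compute 125^d (mod 401) for the divisors d until we hit 1:
125^1 ≡ 125
125^2 ≡ 387
125^4 ≡ 196
125^5 ≡ 39
125^8 ≡ 321
125^10 ≡ 318
125^16 ≡ 385
125^20 ≡ 72
125^25 ≡ 1
So ord_401(125) = 25.

25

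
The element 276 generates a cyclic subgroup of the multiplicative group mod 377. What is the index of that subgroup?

4

Since 276 ∈ (Z/377Z)^×, its order divides φ(377) = φ(13·29) = (13−1)·(29−1) = 12·28 = 336 = 2^4 · 3 · 7.
Divisors of 336: 1, 2, 3, 4, 6, 7, 8, 12, 14, 16, 21, 24, 28, 42, 48, 56, 84, 112, 168, 336.
Evaluate successive powers at the divisors of 336:
276^1 ≡ 276 (mod 377)
276^2 ≡ 22 (mod 377)
276^3 ≡ 40 (mod 377)
276^4 ≡ 107 (mod 377)
276^6 ≡ 92 (mod 377)
276^7 ≡ 133 (mod 377)
276^8 ≡ 139 (mod 377)
276^12 ≡ 170 (mod 377)
276^14 ≡ 347 (mod 377)
276^16 ≡ 94 (mod 377)
276^21 ≡ 157 (mod 377)
276^24 ≡ 248 (mod 377)
276^28 ≡ 146 (mod 377)
276^42 ≡ 144 (mod 377)
276^48 ≡ 53 (mod 377)
276^56 ≡ 204 (mod 377)
276^84 ≡ 1 (mod 377) ✓
So ord_377(276) = 84, hence |⟨276⟩| = 84.
The index is φ(377) / ord(276) = 336 / 84 = 4.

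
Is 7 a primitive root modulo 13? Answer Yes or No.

φ(13) = 13 − 1 = 12 = 2^2 · 3.
It suffices to check that the order of 7 is not a proper divisor of 12: compute 7^(12/q) for q ∈ {2, 3}.
7^6 ≡ 12 (mod 13)  [q = 2: ≢ 1 ✓]
7^4 ≡ 9 (mod 13)  [q = 3: ≢ 1 ✓]
None equal 1, so ord_13(7) = 12: 7 is a primitive root.

Yes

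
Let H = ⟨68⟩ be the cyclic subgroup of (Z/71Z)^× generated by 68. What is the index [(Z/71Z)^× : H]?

ord(68) | φ(71) = 71 − 1 = 70 = 2 · 5 · 7.
Divisors of 70: 1, 2, 5, 7, 10, 14, 35, 70.
Test each divisor d:
68^1 ≡ 68 (mod 71)
68^2 ≡ 9 (mod 71)
68^5 ≡ 41 (mod 71)
68^7 ≡ 14 (mod 71)
68^10 ≡ 48 (mod 71)
68^14 ≡ 54 (mod 71)
68^35 ≡ 70 (mod 71)
68^70 ≡ 1 (mod 71) ✓
So ord_71(68) = 70, hence |⟨68⟩| = 70.
The index is φ(71) / ord(68) = 70 / 70 = 1.

1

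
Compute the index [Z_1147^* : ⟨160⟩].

120

By Lagrange's theorem, ord_1147(160) divides φ(1147) = φ(31·37) = (31−1)·(37−1) = 30·36 = 1080 = 2^3 · 3^3 · 5.
Divisors of 1080: 1, 2, 3, 4, 5, 6, 8, 9, 10, 12, 15, 18, 20, 24, 27, 30, 36, 40, 45, 54, 60, 72, 90, 108, 120, 135, 180, 216, 270, 360, 540, 1080.
Check 160^d mod 1147 for each divisor in increasing order:
160^1 ≡ 160 (mod 1147)
160^2 ≡ 366 (mod 1147)
160^3 ≡ 63 (mod 1147)
160^4 ≡ 904 (mod 1147)
160^5 ≡ 118 (mod 1147)
160^6 ≡ 528 (mod 1147)
160^8 ≡ 552 (mod 1147)
160^9 ≡ 1 (mod 1147) ✓
Thus |⟨160⟩| = ord(160) = 9.
The index is φ(1147) / ord(160) = 1080 / 9 = 120.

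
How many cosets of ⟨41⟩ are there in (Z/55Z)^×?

4

The order of 41 must divide φ(55) = φ(5·11) = (5−1)·(11−1) = 4·10 = 40 = 2^3 · 5.
Divisors of 40: 1, 2, 4, 5, 8, 10, 20, 40.
Test each divisor d:
41^1 ≡ 41 (mod 55)
41^2 ≡ 31 (mod 55)
41^4 ≡ 26 (mod 55)
41^5 ≡ 21 (mod 55)
41^8 ≡ 16 (mod 55)
41^10 ≡ 1 (mod 55) ✓
Thus |⟨41⟩| = ord(41) = 10.
Index = |(Z/55Z)^×| / |⟨41⟩| = 40 / 10 = 4.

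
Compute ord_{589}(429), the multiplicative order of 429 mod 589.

6

The order of 429 must divide φ(589) = φ(19·31) = (19−1)·(31−1) = 18·30 = 540 = 2^2 · 3^3 · 5.
Divisors of 540: 1, 2, 3, 4, 5, 6, 9, 10, 12, 15, 18, 20, 27, 30, 36, 45, 54, 60, 90, 108, 135, 180, 270, 540.
Evaluate successive powers at the divisors of 540:
429^1 ≡ 429
429^2 ≡ 273
429^3 ≡ 495
429^4 ≡ 315
429^5 ≡ 254
429^6 ≡ 1
The smallest such exponent is 6, so the order of 429 is 6.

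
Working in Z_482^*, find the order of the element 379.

80

By Lagrange's theorem, ord_482(379) divides φ(482) = φ(2)·φ(241) = 1·240 = 240 = 2^4 · 3 · 5.
Divisors of 240: 1, 2, 3, 4, 5, 6, 8, 10, 12, 15, 16, 20, 24, 30, 40, 48, 60, 80, 120, 240.
Check 379^d mod 482 for each divisor in increasing order:
379^1 ≡ 379 (mod 482)
379^2 ≡ 5 (mod 482)
379^3 ≡ 449 (mod 482)
379^4 ≡ 25 (mod 482)
379^5 ≡ 317 (mod 482)
379^6 ≡ 125 (mod 482)
379^8 ≡ 143 (mod 482)
379^10 ≡ 233 (mod 482)
379^12 ≡ 201 (mod 482)
379^15 ≡ 115 (mod 482)
379^16 ≡ 205 (mod 482)
379^20 ≡ 305 (mod 482)
379^24 ≡ 395 (mod 482)
379^30 ≡ 211 (mod 482)
379^40 ≡ 481 (mod 482)
379^48 ≡ 339 (mod 482)
379^60 ≡ 177 (mod 482)
379^80 ≡ 1 (mod 482) ✓
So ord_482(379) = 80.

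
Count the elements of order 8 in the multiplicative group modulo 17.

4

φ(17) = 17 − 1 = 16 = 2^4.
(Z/17Z)^× is cyclic (|G| = 16); a cyclic group of order m has exactly φ(d) elements of each order d | m, and none otherwise.
8 = 2^3 divides 16, and φ(8) = 4.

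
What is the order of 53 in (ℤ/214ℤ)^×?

The order of 53 must divide φ(214) = φ(2)·φ(107) = 1·106 = 106 = 2 · 53.
Divisors of 106: 1, 2, 53, 106.
Check 53^d mod 214 for each divisor in increasing order:
53^1 ≡ 53 (mod 214)
53^2 ≡ 27 (mod 214)
53^53 ≡ 1 (mod 214) ✓
Therefore the multiplicative order of 53 modulo 214 is 53.

53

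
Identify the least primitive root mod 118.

φ(118) = φ(2)·φ(59) = 1·58 = 58 = 2 · 29.
Test candidates g = 2, 3, … against the prime factors q ∈ {2, 29} of φ(118): g is a generator iff g^(58/q) ≢ 1 for every such q.
g = 2: gcd(2, 118) = 2 > 1, not a unit — skip.
g = 3: 3^29 ≡ 1 — hits 1, so not a primitive root.
g = 4: gcd(4, 118) = 2 > 1, not a unit — skip.
g = 5: 5^29 ≡ 1 — hits 1, so not a primitive root.
g = 6: gcd(6, 118) = 2 > 1, not a unit — skip.
g = 7: 7^29 ≡ 1 — hits 1, so not a primitive root.
g = 8: gcd(8, 118) = 2 > 1, not a unit — skip.
g = 9: 9^29 ≡ 1 — hits 1, so not a primitive root.
g = 10: gcd(10, 118) = 2 > 1, not a unit — skip.
g = 11: 11^29 ≡ 117; 11^2 ≡ 3 — none is 1, so 11 is a primitive root.
So 11 is the smallest generator of (Z/118Z)^×.

11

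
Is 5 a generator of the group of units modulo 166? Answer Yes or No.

Yes

φ(166) = φ(2)·φ(83) = 1·82 = 82 = 2 · 41.
5 is a primitive root mod 166 iff 5^(φ(166)/q) ≢ 1 for every prime q | φ(166), i.e. q ∈ {2, 41}.
5^41 ≡ 165 (mod 166)  [q = 2: ≢ 1 ✓]
5^2 ≡ 25 (mod 166)  [q = 41: ≢ 1 ✓]
All checks pass, so 5 has order 82 and is a primitive root modulo 166.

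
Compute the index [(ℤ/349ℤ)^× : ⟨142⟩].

2

Since 142 ∈ (Z/349Z)^×, its order divides φ(349) = 349 − 1 = 348 = 2^2 · 3 · 29.
Divisors of 348: 1, 2, 3, 4, 6, 12, 29, 58, 87, 116, 174, 348.
Evaluate successive powers at the divisors of 348:
142^1 ≡ 142 (mod 349)
142^2 ≡ 271 (mod 349)
142^3 ≡ 92 (mod 349)
142^4 ≡ 151 (mod 349)
142^6 ≡ 88 (mod 349)
142^12 ≡ 66 (mod 349)
142^29 ≡ 227 (mod 349)
142^58 ≡ 226 (mod 349)
142^87 ≡ 348 (mod 349)
142^116 ≡ 122 (mod 349)
142^174 ≡ 1 (mod 349) ✓
Thus |⟨142⟩| = ord(142) = 174.
The index is φ(349) / ord(142) = 348 / 174 = 2.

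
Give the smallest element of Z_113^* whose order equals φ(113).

φ(113) = 113 − 1 = 112 = 2^4 · 7.
Test candidates g = 2, 3, … against the prime factors q ∈ {2, 7} of φ(113): g is a generator iff g^(112/q) ≢ 1 for every such q.
g = 2: 2^56 ≡ 1 — hits 1, so not a primitive root.
g = 3: 3^56 ≡ 112; 3^16 ≡ 49 — none is 1, so 3 is a primitive root.
So 3 is the smallest generator of (Z/113Z)^×.

3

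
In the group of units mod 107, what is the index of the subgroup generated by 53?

2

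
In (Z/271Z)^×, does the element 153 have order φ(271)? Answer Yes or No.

φ(271) = 271 − 1 = 270 = 2 · 3^3 · 5.
153 is a primitive root mod 271 iff 153^(φ(271)/q) ≢ 1 for every prime q | φ(271), i.e. q ∈ {2, 3, 5}.
153^135 ≡ 1 (mod 271)  [q = 2: ≡ 1 ✗]
153^90 ≡ 28 (mod 271)  [q = 3: ≢ 1 ✓]
153^54 ≡ 187 (mod 271)  [q = 5: ≢ 1 ✓]
Since 153^135 ≡ 1, the order of 153 divides 135 < 270, so 153 is not a primitive root.

No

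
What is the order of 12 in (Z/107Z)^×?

53

By Lagrange's theorem, ord_107(12) divides φ(107) = 107 − 1 = 106 = 2 · 53.
Divisors of 106: 1, 2, 53, 106.
Test each divisor d:
12^1 ≡ 12 (mod 107)
12^2 ≡ 37 (mod 107)
12^53 ≡ 1 (mod 107) ✓
The smallest such exponent is 53, so the order of 12 is 53.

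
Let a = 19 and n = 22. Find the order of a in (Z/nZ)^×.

ord(19) | φ(22) = φ(2)·φ(11) = 1·10 = 10 = 2 · 5.
Divisors of 10: 1, 2, 5, 10.
Evaluate successive powers at the divisors of 10:
19^1 ≡ 19 (mod 22)
19^2 ≡ 9 (mod 22)
19^5 ≡ 21 (mod 22)
19^10 ≡ 1 (mod 22) ✓
Hence ord(19) = 10.

10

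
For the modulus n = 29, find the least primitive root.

2

φ(29) = 29 − 1 = 28 = 2^2 · 7.
g is a primitive root iff g^(28/q) ≢ 1 (mod 29) for each prime q ∈ {2, 7}.
g = 2: 2^14 ≡ 28; 2^4 ≡ 16 — none is 1, so 2 is a primitive root.
Hence the least primitive root of 29 is 2.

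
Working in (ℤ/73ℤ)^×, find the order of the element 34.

72

ord(34) | φ(73) = 73 − 1 = 72 = 2^3 · 3^2.
Divisors of 72: 1, 2, 3, 4, 6, 8, 9, 12, 18, 24, 36, 72.
Check 34^d mod 73 for each divisor in increasing order:
34^1 ≡ 34
34^2 ≡ 61
34^3 ≡ 30
34^4 ≡ 71
34^6 ≡ 24
34^8 ≡ 4
34^9 ≡ 63
34^12 ≡ 65
34^18 ≡ 27
34^24 ≡ 64
34^36 ≡ 72
34^72 ≡ 1
The smallest such exponent is 72, so the order of 34 is 72.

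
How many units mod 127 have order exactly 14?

φ(127) = 127 − 1 = 126 = 2 · 3^2 · 7.
Since (Z/127Z)^× is cyclic of order 126, the number of elements of order d is φ(d) when d | 126 and 0 otherwise.
14 = 2 · 7 divides 126, and φ(14) = 6.

6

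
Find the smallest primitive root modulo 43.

3

φ(43) = 43 − 1 = 42 = 2 · 3 · 7.
g is a primitive root iff g^(42/q) ≢ 1 (mod 43) for each prime q ∈ {2, 3, 7}.
g = 2: 2^21 ≡ 42; 2^14 ≡ 1 — hits 1, so not a primitive root.
g = 3: 3^21 ≡ 42; 3^14 ≡ 36; 3^6 ≡ 41 — none is 1, so 3 is a primitive root.
So 3 is the smallest generator of (Z/43Z)^×.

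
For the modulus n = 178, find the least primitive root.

3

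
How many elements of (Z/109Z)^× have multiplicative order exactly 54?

φ(109) = 109 − 1 = 108 = 2^2 · 3^3.
In a cyclic group of order 108, there are φ(d) elements of order d for each divisor d of 108, and zero for non-divisors.
54 = 2 · 3^3 divides 108, and φ(54) = 18.

18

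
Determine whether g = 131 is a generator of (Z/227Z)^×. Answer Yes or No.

φ(227) = 227 − 1 = 226 = 2 · 113.
An element g generates (Z/227Z)^× iff g^(226/q) ≢ 1 (mod 227) for each prime q ∈ {2, 113}.
131^113 ≡ 1 (mod 227)  [q = 2: ≡ 1 ✗]
131^2 ≡ 136 (mod 227)  [q = 113: ≢ 1 ✓]
The check at q = 2 fails, so 131 generates a proper subgroup.

No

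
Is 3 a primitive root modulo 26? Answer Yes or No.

φ(26) = φ(2)·φ(13) = 1·12 = 12 = 2^2 · 3.
Test 3^(12/q) mod 26 for each prime factor q of 12:
3^6 ≡ 1 (mod 26)  [q = 2: ≡ 1 ✗]
3^4 ≡ 3 (mod 26)  [q = 3: ≢ 1 ✓]
The check at q = 2 fails, so 3 generates a proper subgroup.

No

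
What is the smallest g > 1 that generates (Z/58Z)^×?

3

φ(58) = φ(2)·φ(29) = 1·28 = 28 = 2^2 · 7.
Test candidates g = 2, 3, … against the prime factors q ∈ {2, 7} of φ(58): g is a generator iff g^(28/q) ≢ 1 for every such q.
g = 2: gcd(2, 58) = 2 > 1, not a unit — skip.
g = 3: 3^14 ≡ 57; 3^4 ≡ 23 — none is 1, so 3 is a primitive root.
Hence the least primitive root of 58 is 3.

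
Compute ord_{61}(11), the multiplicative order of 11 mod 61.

4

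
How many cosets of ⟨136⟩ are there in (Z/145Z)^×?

The order of 136 must divide φ(145) = φ(5·29) = (5−1)·(29−1) = 4·28 = 112 = 2^4 · 7.
Divisors of 112: 1, 2, 4, 7, 8, 14, 16, 28, 56, 112.
Check 136^d mod 145 for each divisor in increasing order:
136^1 ≡ 136
136^2 ≡ 81
136^4 ≡ 36
136^7 ≡ 1
The order of 136 is 7, so the subgroup it generates has 7 elements.
Index = |(Z/145Z)^×| / |⟨136⟩| = 112 / 7 = 16.

16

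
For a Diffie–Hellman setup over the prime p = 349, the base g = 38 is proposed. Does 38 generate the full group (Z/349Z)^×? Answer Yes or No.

No

φ(349) = 349 − 1 = 348 = 2^2 · 3 · 29.
38 is a primitive root mod 349 iff 38^(φ(349)/q) ≢ 1 for every prime q | φ(349), i.e. q ∈ {2, 3, 29}.
38^174 ≡ 348 (mod 349)  [q = 2: ≢ 1 ✓]
38^116 ≡ 1 (mod 349)  [q = 3: ≡ 1 ✗]
38^12 ≡ 285 (mod 349)  [q = 29: ≢ 1 ✓]
Since 38^116 ≡ 1, the order of 38 divides 116 < 348, so 38 is not a primitive root.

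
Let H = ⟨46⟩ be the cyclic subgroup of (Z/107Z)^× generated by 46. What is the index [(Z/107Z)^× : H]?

1

The order of 46 must divide φ(107) = 107 − 1 = 106 = 2 · 53.
Divisors of 106: 1, 2, 53, 106.
Check 46^d mod 107 for each divisor in increasing order:
46^1 ≡ 46 (mod 107)
46^2 ≡ 83 (mod 107)
46^53 ≡ 106 (mod 107)
46^106 ≡ 1 (mod 107) ✓
The order of 46 is 106, so the subgroup it generates has 106 elements.
The index is φ(107) / ord(46) = 106 / 106 = 1.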